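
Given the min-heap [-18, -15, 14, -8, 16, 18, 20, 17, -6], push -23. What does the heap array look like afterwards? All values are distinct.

append -23 at index 9 → [-18, -15, 14, -8, 16, 18, 20, 17, -6, -23]
-23 < parent 16 at index 4, swap → [-18, -15, 14, -8, -23, 18, 20, 17, -6, 16]
-23 < parent -15 at index 1, swap → [-18, -23, 14, -8, -15, 18, 20, 17, -6, 16]
-23 < parent -18 at index 0, swap → [-23, -18, 14, -8, -15, 18, 20, 17, -6, 16]

[-23, -18, 14, -8, -15, 18, 20, 17, -6, 16]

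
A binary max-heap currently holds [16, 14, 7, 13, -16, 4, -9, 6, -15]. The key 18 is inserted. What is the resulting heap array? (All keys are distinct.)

[18, 16, 7, 13, 14, 4, -9, 6, -15, -16]

append 18 at index 9 → [16, 14, 7, 13, -16, 4, -9, 6, -15, 18]
18 > parent -16 at index 4, swap → [16, 14, 7, 13, 18, 4, -9, 6, -15, -16]
18 > parent 14 at index 1, swap → [16, 18, 7, 13, 14, 4, -9, 6, -15, -16]
18 > parent 16 at index 0, swap → [18, 16, 7, 13, 14, 4, -9, 6, -15, -16]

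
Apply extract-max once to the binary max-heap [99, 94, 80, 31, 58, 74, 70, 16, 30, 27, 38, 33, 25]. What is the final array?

remove root 99; move last element 25 to root → [25, 94, 80, 31, 58, 74, 70, 16, 30, 27, 38, 33]
25 vs larger child 94 at index 1, swap → [94, 25, 80, 31, 58, 74, 70, 16, 30, 27, 38, 33]
25 vs larger child 58 at index 4, swap → [94, 58, 80, 31, 25, 74, 70, 16, 30, 27, 38, 33]
25 vs larger child 38 at index 10, swap → [94, 58, 80, 31, 38, 74, 70, 16, 30, 27, 25, 33]

[94, 58, 80, 31, 38, 74, 70, 16, 30, 27, 25, 33]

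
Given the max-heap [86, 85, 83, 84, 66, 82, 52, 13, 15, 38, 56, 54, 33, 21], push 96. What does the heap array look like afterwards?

[96, 85, 86, 84, 66, 82, 83, 13, 15, 38, 56, 54, 33, 21, 52]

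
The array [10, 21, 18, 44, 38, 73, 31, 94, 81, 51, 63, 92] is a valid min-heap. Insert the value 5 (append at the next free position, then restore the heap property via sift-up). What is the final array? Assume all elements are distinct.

[5, 21, 10, 44, 38, 18, 31, 94, 81, 51, 63, 92, 73]

append 5 at index 12 → [10, 21, 18, 44, 38, 73, 31, 94, 81, 51, 63, 92, 5]
5 < parent 73 at index 5, swap → [10, 21, 18, 44, 38, 5, 31, 94, 81, 51, 63, 92, 73]
5 < parent 18 at index 2, swap → [10, 21, 5, 44, 38, 18, 31, 94, 81, 51, 63, 92, 73]
5 < parent 10 at index 0, swap → [5, 21, 10, 44, 38, 18, 31, 94, 81, 51, 63, 92, 73]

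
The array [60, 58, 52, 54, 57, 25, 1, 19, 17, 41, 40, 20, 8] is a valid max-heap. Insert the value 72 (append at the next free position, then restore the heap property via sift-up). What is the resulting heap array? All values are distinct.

[72, 58, 60, 54, 57, 25, 52, 19, 17, 41, 40, 20, 8, 1]

append 72 at index 13 → [60, 58, 52, 54, 57, 25, 1, 19, 17, 41, 40, 20, 8, 72]
72 > parent 1 at index 6, swap → [60, 58, 52, 54, 57, 25, 72, 19, 17, 41, 40, 20, 8, 1]
72 > parent 52 at index 2, swap → [60, 58, 72, 54, 57, 25, 52, 19, 17, 41, 40, 20, 8, 1]
72 > parent 60 at index 0, swap → [72, 58, 60, 54, 57, 25, 52, 19, 17, 41, 40, 20, 8, 1]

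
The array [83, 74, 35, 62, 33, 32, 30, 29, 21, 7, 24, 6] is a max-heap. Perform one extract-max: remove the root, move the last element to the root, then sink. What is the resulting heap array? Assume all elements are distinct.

[74, 62, 35, 29, 33, 32, 30, 6, 21, 7, 24]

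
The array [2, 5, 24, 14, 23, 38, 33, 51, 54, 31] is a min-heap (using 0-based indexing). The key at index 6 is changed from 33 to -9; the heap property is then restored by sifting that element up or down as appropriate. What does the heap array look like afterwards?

[-9, 5, 2, 14, 23, 38, 24, 51, 54, 31]

set index 6 from 33 to -9 → [2, 5, 24, 14, 23, 38, -9, 51, 54, 31]
-9 < parent 24 at index 2, swap → [2, 5, -9, 14, 23, 38, 24, 51, 54, 31]
-9 < parent 2 at index 0, swap → [-9, 5, 2, 14, 23, 38, 24, 51, 54, 31]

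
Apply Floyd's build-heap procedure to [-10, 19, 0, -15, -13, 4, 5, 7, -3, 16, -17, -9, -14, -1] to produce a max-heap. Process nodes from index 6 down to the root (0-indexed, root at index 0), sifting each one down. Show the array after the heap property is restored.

[19, 16, 5, 7, -10, 4, 0, -15, -3, -13, -17, -9, -14, -1]

sift down from index 6: already satisfies heap property
sift down from index 5: already satisfies heap property
sift down from index 4:
  -13 vs larger child 16 at index 9, swap → [-10, 19, 0, -15, 16, 4, 5, 7, -3, -13, -17, -9, -14, -1]
sift down from index 3:
  -15 vs larger child 7 at index 7, swap → [-10, 19, 0, 7, 16, 4, 5, -15, -3, -13, -17, -9, -14, -1]
sift down from index 2:
  0 vs larger child 5 at index 6, swap → [-10, 19, 5, 7, 16, 4, 0, -15, -3, -13, -17, -9, -14, -1]
sift down from index 1: already satisfies heap property
sift down from index 0:
  -10 vs larger child 19 at index 1, swap → [19, -10, 5, 7, 16, 4, 0, -15, -3, -13, -17, -9, -14, -1]
  -10 vs larger child 16 at index 4, swap → [19, 16, 5, 7, -10, 4, 0, -15, -3, -13, -17, -9, -14, -1]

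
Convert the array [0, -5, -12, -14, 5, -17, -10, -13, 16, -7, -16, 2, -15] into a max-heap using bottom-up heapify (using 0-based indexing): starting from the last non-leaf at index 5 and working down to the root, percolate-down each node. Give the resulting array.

[16, 5, 2, -5, 0, -12, -10, -13, -14, -7, -16, -17, -15]

sift down from index 5:
  -17 vs larger child 2 at index 11, swap → [0, -5, -12, -14, 5, 2, -10, -13, 16, -7, -16, -17, -15]
sift down from index 4: already satisfies heap property
sift down from index 3:
  -14 vs larger child 16 at index 8, swap → [0, -5, -12, 16, 5, 2, -10, -13, -14, -7, -16, -17, -15]
sift down from index 2:
  -12 vs larger child 2 at index 5, swap → [0, -5, 2, 16, 5, -12, -10, -13, -14, -7, -16, -17, -15]
sift down from index 1:
  -5 vs larger child 16 at index 3, swap → [0, 16, 2, -5, 5, -12, -10, -13, -14, -7, -16, -17, -15]
sift down from index 0:
  0 vs larger child 16 at index 1, swap → [16, 0, 2, -5, 5, -12, -10, -13, -14, -7, -16, -17, -15]
  0 vs larger child 5 at index 4, swap → [16, 5, 2, -5, 0, -12, -10, -13, -14, -7, -16, -17, -15]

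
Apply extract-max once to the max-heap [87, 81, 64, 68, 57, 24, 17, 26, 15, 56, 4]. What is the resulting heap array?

remove root 87; move last element 4 to root → [4, 81, 64, 68, 57, 24, 17, 26, 15, 56]
4 vs larger child 81 at index 1, swap → [81, 4, 64, 68, 57, 24, 17, 26, 15, 56]
4 vs larger child 68 at index 3, swap → [81, 68, 64, 4, 57, 24, 17, 26, 15, 56]
4 vs larger child 26 at index 7, swap → [81, 68, 64, 26, 57, 24, 17, 4, 15, 56]

[81, 68, 64, 26, 57, 24, 17, 4, 15, 56]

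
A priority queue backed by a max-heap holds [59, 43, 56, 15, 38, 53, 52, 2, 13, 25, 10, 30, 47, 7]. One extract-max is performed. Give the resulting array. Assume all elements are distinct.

remove root 59; move last element 7 to root → [7, 43, 56, 15, 38, 53, 52, 2, 13, 25, 10, 30, 47]
7 vs larger child 56 at index 2, swap → [56, 43, 7, 15, 38, 53, 52, 2, 13, 25, 10, 30, 47]
7 vs larger child 53 at index 5, swap → [56, 43, 53, 15, 38, 7, 52, 2, 13, 25, 10, 30, 47]
7 vs larger child 47 at index 12, swap → [56, 43, 53, 15, 38, 47, 52, 2, 13, 25, 10, 30, 7]

[56, 43, 53, 15, 38, 47, 52, 2, 13, 25, 10, 30, 7]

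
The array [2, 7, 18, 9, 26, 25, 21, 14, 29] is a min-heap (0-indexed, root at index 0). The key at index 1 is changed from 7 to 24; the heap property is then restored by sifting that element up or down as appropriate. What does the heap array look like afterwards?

set index 1 from 7 to 24 → [2, 24, 18, 9, 26, 25, 21, 14, 29]
24 vs smaller child 9 at index 3, swap → [2, 9, 18, 24, 26, 25, 21, 14, 29]
24 vs smaller child 14 at index 7, swap → [2, 9, 18, 14, 26, 25, 21, 24, 29]

[2, 9, 18, 14, 26, 25, 21, 24, 29]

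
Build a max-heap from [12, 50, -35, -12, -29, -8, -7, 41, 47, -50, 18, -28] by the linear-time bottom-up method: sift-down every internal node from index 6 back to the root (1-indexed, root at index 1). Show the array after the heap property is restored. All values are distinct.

[50, 47, -7, 41, 18, -8, -35, 12, -12, -50, -29, -28]

sift down from index 6: already satisfies heap property
sift down from index 5:
  -29 vs larger child 18 at index 11, swap → [12, 50, -35, -12, 18, -8, -7, 41, 47, -50, -29, -28]
sift down from index 4:
  -12 vs larger child 47 at index 9, swap → [12, 50, -35, 47, 18, -8, -7, 41, -12, -50, -29, -28]
sift down from index 3:
  -35 vs larger child -7 at index 7, swap → [12, 50, -7, 47, 18, -8, -35, 41, -12, -50, -29, -28]
sift down from index 2: already satisfies heap property
sift down from index 1:
  12 vs larger child 50 at index 2, swap → [50, 12, -7, 47, 18, -8, -35, 41, -12, -50, -29, -28]
  12 vs larger child 47 at index 4, swap → [50, 47, -7, 12, 18, -8, -35, 41, -12, -50, -29, -28]
  12 vs larger child 41 at index 8, swap → [50, 47, -7, 41, 18, -8, -35, 12, -12, -50, -29, -28]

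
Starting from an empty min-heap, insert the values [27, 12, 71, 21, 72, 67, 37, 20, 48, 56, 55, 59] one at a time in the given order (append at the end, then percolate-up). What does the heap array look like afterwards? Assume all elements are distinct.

[12, 20, 37, 21, 55, 59, 67, 27, 48, 72, 56, 71]

Insert 27:
  append 27 at index 0 → [27] (no swap needed)
Insert 12:
  append 12 at index 1 → [27, 12]
  12 < parent 27 at index 0, swap → [12, 27]
Insert 71:
  append 71 at index 2 → [12, 27, 71] (no swap needed)
Insert 21:
  append 21 at index 3 → [12, 27, 71, 21]
  21 < parent 27 at index 1, swap → [12, 21, 71, 27]
Insert 72:
  append 72 at index 4 → [12, 21, 71, 27, 72] (no swap needed)
Insert 67:
  append 67 at index 5 → [12, 21, 71, 27, 72, 67]
  67 < parent 71 at index 2, swap → [12, 21, 67, 27, 72, 71]
Insert 37:
  append 37 at index 6 → [12, 21, 67, 27, 72, 71, 37]
  37 < parent 67 at index 2, swap → [12, 21, 37, 27, 72, 71, 67]
Insert 20:
  append 20 at index 7 → [12, 21, 37, 27, 72, 71, 67, 20]
  20 < parent 27 at index 3, swap → [12, 21, 37, 20, 72, 71, 67, 27]
  20 < parent 21 at index 1, swap → [12, 20, 37, 21, 72, 71, 67, 27]
Insert 48:
  append 48 at index 8 → [12, 20, 37, 21, 72, 71, 67, 27, 48] (no swap needed)
Insert 56:
  append 56 at index 9 → [12, 20, 37, 21, 72, 71, 67, 27, 48, 56]
  56 < parent 72 at index 4, swap → [12, 20, 37, 21, 56, 71, 67, 27, 48, 72]
Insert 55:
  append 55 at index 10 → [12, 20, 37, 21, 56, 71, 67, 27, 48, 72, 55]
  55 < parent 56 at index 4, swap → [12, 20, 37, 21, 55, 71, 67, 27, 48, 72, 56]
Insert 59:
  append 59 at index 11 → [12, 20, 37, 21, 55, 71, 67, 27, 48, 72, 56, 59]
  59 < parent 71 at index 5, swap → [12, 20, 37, 21, 55, 59, 67, 27, 48, 72, 56, 71]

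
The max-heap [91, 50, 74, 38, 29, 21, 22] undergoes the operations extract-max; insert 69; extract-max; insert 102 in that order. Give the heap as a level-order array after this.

extract-max → returns 91:
  remove root 91; move last element 22 to root → [22, 50, 74, 38, 29, 21]
  22 vs larger child 74 at index 2, swap → [74, 50, 22, 38, 29, 21]
insert 69:
  append 69 at index 6 → [74, 50, 22, 38, 29, 21, 69]
  69 > parent 22 at index 2, swap → [74, 50, 69, 38, 29, 21, 22]
extract-max → returns 74:
  remove root 74; move last element 22 to root → [22, 50, 69, 38, 29, 21]
  22 vs larger child 69 at index 2, swap → [69, 50, 22, 38, 29, 21]
insert 102:
  append 102 at index 6 → [69, 50, 22, 38, 29, 21, 102]
  102 > parent 22 at index 2, swap → [69, 50, 102, 38, 29, 21, 22]
  102 > parent 69 at index 0, swap → [102, 50, 69, 38, 29, 21, 22]

[102, 50, 69, 38, 29, 21, 22]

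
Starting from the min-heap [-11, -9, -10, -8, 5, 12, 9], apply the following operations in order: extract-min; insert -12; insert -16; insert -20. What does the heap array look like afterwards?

extract-min → returns -11:
  remove root -11; move last element 9 to root → [9, -9, -10, -8, 5, 12]
  9 vs smaller child -10 at index 2, swap → [-10, -9, 9, -8, 5, 12]
insert -12:
  append -12 at index 6 → [-10, -9, 9, -8, 5, 12, -12]
  -12 < parent 9 at index 2, swap → [-10, -9, -12, -8, 5, 12, 9]
  -12 < parent -10 at index 0, swap → [-12, -9, -10, -8, 5, 12, 9]
insert -16:
  append -16 at index 7 → [-12, -9, -10, -8, 5, 12, 9, -16]
  -16 < parent -8 at index 3, swap → [-12, -9, -10, -16, 5, 12, 9, -8]
  -16 < parent -9 at index 1, swap → [-12, -16, -10, -9, 5, 12, 9, -8]
  -16 < parent -12 at index 0, swap → [-16, -12, -10, -9, 5, 12, 9, -8]
insert -20:
  append -20 at index 8 → [-16, -12, -10, -9, 5, 12, 9, -8, -20]
  -20 < parent -9 at index 3, swap → [-16, -12, -10, -20, 5, 12, 9, -8, -9]
  -20 < parent -12 at index 1, swap → [-16, -20, -10, -12, 5, 12, 9, -8, -9]
  -20 < parent -16 at index 0, swap → [-20, -16, -10, -12, 5, 12, 9, -8, -9]

[-20, -16, -10, -12, 5, 12, 9, -8, -9]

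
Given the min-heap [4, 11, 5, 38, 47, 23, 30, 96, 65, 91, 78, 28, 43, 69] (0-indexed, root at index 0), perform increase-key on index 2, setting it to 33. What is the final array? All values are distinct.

set index 2 from 5 to 33 → [4, 11, 33, 38, 47, 23, 30, 96, 65, 91, 78, 28, 43, 69]
33 vs smaller child 23 at index 5, swap → [4, 11, 23, 38, 47, 33, 30, 96, 65, 91, 78, 28, 43, 69]
33 vs smaller child 28 at index 11, swap → [4, 11, 23, 38, 47, 28, 30, 96, 65, 91, 78, 33, 43, 69]

[4, 11, 23, 38, 47, 28, 30, 96, 65, 91, 78, 33, 43, 69]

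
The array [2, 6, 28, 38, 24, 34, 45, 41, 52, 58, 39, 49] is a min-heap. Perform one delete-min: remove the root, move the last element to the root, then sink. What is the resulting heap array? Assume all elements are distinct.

[6, 24, 28, 38, 39, 34, 45, 41, 52, 58, 49]

remove root 2; move last element 49 to root → [49, 6, 28, 38, 24, 34, 45, 41, 52, 58, 39]
49 vs smaller child 6 at index 1, swap → [6, 49, 28, 38, 24, 34, 45, 41, 52, 58, 39]
49 vs smaller child 24 at index 4, swap → [6, 24, 28, 38, 49, 34, 45, 41, 52, 58, 39]
49 vs smaller child 39 at index 10, swap → [6, 24, 28, 38, 39, 34, 45, 41, 52, 58, 49]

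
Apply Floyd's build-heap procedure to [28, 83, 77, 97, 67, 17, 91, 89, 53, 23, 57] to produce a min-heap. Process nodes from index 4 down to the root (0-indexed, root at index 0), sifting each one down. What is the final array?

sift down from index 4:
  67 vs smaller child 23 at index 9, swap → [28, 83, 77, 97, 23, 17, 91, 89, 53, 67, 57]
sift down from index 3:
  97 vs smaller child 53 at index 8, swap → [28, 83, 77, 53, 23, 17, 91, 89, 97, 67, 57]
sift down from index 2:
  77 vs smaller child 17 at index 5, swap → [28, 83, 17, 53, 23, 77, 91, 89, 97, 67, 57]
sift down from index 1:
  83 vs smaller child 23 at index 4, swap → [28, 23, 17, 53, 83, 77, 91, 89, 97, 67, 57]
  83 vs smaller child 57 at index 10, swap → [28, 23, 17, 53, 57, 77, 91, 89, 97, 67, 83]
sift down from index 0:
  28 vs smaller child 17 at index 2, swap → [17, 23, 28, 53, 57, 77, 91, 89, 97, 67, 83]

[17, 23, 28, 53, 57, 77, 91, 89, 97, 67, 83]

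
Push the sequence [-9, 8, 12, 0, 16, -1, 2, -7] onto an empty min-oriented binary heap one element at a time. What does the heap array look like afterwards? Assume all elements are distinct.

Insert -9:
  append -9 at index 0 → [-9] (no swap needed)
Insert 8:
  append 8 at index 1 → [-9, 8] (no swap needed)
Insert 12:
  append 12 at index 2 → [-9, 8, 12] (no swap needed)
Insert 0:
  append 0 at index 3 → [-9, 8, 12, 0]
  0 < parent 8 at index 1, swap → [-9, 0, 12, 8]
Insert 16:
  append 16 at index 4 → [-9, 0, 12, 8, 16] (no swap needed)
Insert -1:
  append -1 at index 5 → [-9, 0, 12, 8, 16, -1]
  -1 < parent 12 at index 2, swap → [-9, 0, -1, 8, 16, 12]
Insert 2:
  append 2 at index 6 → [-9, 0, -1, 8, 16, 12, 2] (no swap needed)
Insert -7:
  append -7 at index 7 → [-9, 0, -1, 8, 16, 12, 2, -7]
  -7 < parent 8 at index 3, swap → [-9, 0, -1, -7, 16, 12, 2, 8]
  -7 < parent 0 at index 1, swap → [-9, -7, -1, 0, 16, 12, 2, 8]

[-9, -7, -1, 0, 16, 12, 2, 8]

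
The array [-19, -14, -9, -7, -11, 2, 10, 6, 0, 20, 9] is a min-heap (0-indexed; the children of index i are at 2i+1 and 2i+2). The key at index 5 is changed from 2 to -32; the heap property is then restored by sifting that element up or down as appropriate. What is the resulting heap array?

set index 5 from 2 to -32 → [-19, -14, -9, -7, -11, -32, 10, 6, 0, 20, 9]
-32 < parent -9 at index 2, swap → [-19, -14, -32, -7, -11, -9, 10, 6, 0, 20, 9]
-32 < parent -19 at index 0, swap → [-32, -14, -19, -7, -11, -9, 10, 6, 0, 20, 9]

[-32, -14, -19, -7, -11, -9, 10, 6, 0, 20, 9]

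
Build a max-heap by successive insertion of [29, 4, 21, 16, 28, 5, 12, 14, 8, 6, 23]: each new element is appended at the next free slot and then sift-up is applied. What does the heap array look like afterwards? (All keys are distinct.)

[29, 28, 21, 14, 23, 5, 12, 4, 8, 6, 16]

Insert 29:
  append 29 at index 0 → [29] (no swap needed)
Insert 4:
  append 4 at index 1 → [29, 4] (no swap needed)
Insert 21:
  append 21 at index 2 → [29, 4, 21] (no swap needed)
Insert 16:
  append 16 at index 3 → [29, 4, 21, 16]
  16 > parent 4 at index 1, swap → [29, 16, 21, 4]
Insert 28:
  append 28 at index 4 → [29, 16, 21, 4, 28]
  28 > parent 16 at index 1, swap → [29, 28, 21, 4, 16]
Insert 5:
  append 5 at index 5 → [29, 28, 21, 4, 16, 5] (no swap needed)
Insert 12:
  append 12 at index 6 → [29, 28, 21, 4, 16, 5, 12] (no swap needed)
Insert 14:
  append 14 at index 7 → [29, 28, 21, 4, 16, 5, 12, 14]
  14 > parent 4 at index 3, swap → [29, 28, 21, 14, 16, 5, 12, 4]
Insert 8:
  append 8 at index 8 → [29, 28, 21, 14, 16, 5, 12, 4, 8] (no swap needed)
Insert 6:
  append 6 at index 9 → [29, 28, 21, 14, 16, 5, 12, 4, 8, 6] (no swap needed)
Insert 23:
  append 23 at index 10 → [29, 28, 21, 14, 16, 5, 12, 4, 8, 6, 23]
  23 > parent 16 at index 4, swap → [29, 28, 21, 14, 23, 5, 12, 4, 8, 6, 16]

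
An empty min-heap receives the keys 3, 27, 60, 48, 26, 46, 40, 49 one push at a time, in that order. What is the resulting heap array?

Insert 3:
  append 3 at index 0 → [3] (no swap needed)
Insert 27:
  append 27 at index 1 → [3, 27] (no swap needed)
Insert 60:
  append 60 at index 2 → [3, 27, 60] (no swap needed)
Insert 48:
  append 48 at index 3 → [3, 27, 60, 48] (no swap needed)
Insert 26:
  append 26 at index 4 → [3, 27, 60, 48, 26]
  26 < parent 27 at index 1, swap → [3, 26, 60, 48, 27]
Insert 46:
  append 46 at index 5 → [3, 26, 60, 48, 27, 46]
  46 < parent 60 at index 2, swap → [3, 26, 46, 48, 27, 60]
Insert 40:
  append 40 at index 6 → [3, 26, 46, 48, 27, 60, 40]
  40 < parent 46 at index 2, swap → [3, 26, 40, 48, 27, 60, 46]
Insert 49:
  append 49 at index 7 → [3, 26, 40, 48, 27, 60, 46, 49] (no swap needed)

[3, 26, 40, 48, 27, 60, 46, 49]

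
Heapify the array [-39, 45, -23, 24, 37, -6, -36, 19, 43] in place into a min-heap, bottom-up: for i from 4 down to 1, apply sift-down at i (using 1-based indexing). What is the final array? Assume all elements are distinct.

[-39, 19, -36, 24, 37, -6, -23, 45, 43]

sift down from index 4:
  24 vs smaller child 19 at index 8, swap → [-39, 45, -23, 19, 37, -6, -36, 24, 43]
sift down from index 3:
  -23 vs smaller child -36 at index 7, swap → [-39, 45, -36, 19, 37, -6, -23, 24, 43]
sift down from index 2:
  45 vs smaller child 19 at index 4, swap → [-39, 19, -36, 45, 37, -6, -23, 24, 43]
  45 vs smaller child 24 at index 8, swap → [-39, 19, -36, 24, 37, -6, -23, 45, 43]
sift down from index 1: already satisfies heap property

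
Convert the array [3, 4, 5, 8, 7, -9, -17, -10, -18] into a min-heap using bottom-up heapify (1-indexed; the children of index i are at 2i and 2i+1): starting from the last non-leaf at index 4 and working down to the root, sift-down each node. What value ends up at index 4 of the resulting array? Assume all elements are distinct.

3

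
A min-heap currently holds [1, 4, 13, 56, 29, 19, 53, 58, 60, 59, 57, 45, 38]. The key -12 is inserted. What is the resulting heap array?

append -12 at index 13 → [1, 4, 13, 56, 29, 19, 53, 58, 60, 59, 57, 45, 38, -12]
-12 < parent 53 at index 6, swap → [1, 4, 13, 56, 29, 19, -12, 58, 60, 59, 57, 45, 38, 53]
-12 < parent 13 at index 2, swap → [1, 4, -12, 56, 29, 19, 13, 58, 60, 59, 57, 45, 38, 53]
-12 < parent 1 at index 0, swap → [-12, 4, 1, 56, 29, 19, 13, 58, 60, 59, 57, 45, 38, 53]

[-12, 4, 1, 56, 29, 19, 13, 58, 60, 59, 57, 45, 38, 53]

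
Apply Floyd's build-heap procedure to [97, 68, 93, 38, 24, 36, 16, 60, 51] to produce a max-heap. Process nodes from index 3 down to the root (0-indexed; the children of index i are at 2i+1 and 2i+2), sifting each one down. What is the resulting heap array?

sift down from index 3:
  38 vs larger child 60 at index 7, swap → [97, 68, 93, 60, 24, 36, 16, 38, 51]
sift down from index 2: already satisfies heap property
sift down from index 1: already satisfies heap property
sift down from index 0: already satisfies heap property

[97, 68, 93, 60, 24, 36, 16, 38, 51]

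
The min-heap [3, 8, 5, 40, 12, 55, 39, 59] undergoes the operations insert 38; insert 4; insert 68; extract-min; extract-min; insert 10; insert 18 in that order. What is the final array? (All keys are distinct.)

[5, 8, 39, 38, 10, 55, 68, 59, 40, 12, 18]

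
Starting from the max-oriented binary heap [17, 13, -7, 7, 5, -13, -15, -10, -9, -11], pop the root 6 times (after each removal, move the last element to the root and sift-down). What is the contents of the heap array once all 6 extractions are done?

extract-max #1 returns 17:
  remove root 17; move last element -11 to root → [-11, 13, -7, 7, 5, -13, -15, -10, -9]
  -11 vs larger child 13 at index 1, swap → [13, -11, -7, 7, 5, -13, -15, -10, -9]
  -11 vs larger child 7 at index 3, swap → [13, 7, -7, -11, 5, -13, -15, -10, -9]
  -11 vs larger child -9 at index 8, swap → [13, 7, -7, -9, 5, -13, -15, -10, -11]
extract-max #2 returns 13:
  remove root 13; move last element -11 to root → [-11, 7, -7, -9, 5, -13, -15, -10]
  -11 vs larger child 7 at index 1, swap → [7, -11, -7, -9, 5, -13, -15, -10]
  -11 vs larger child 5 at index 4, swap → [7, 5, -7, -9, -11, -13, -15, -10]
extract-max #3 returns 7:
  remove root 7; move last element -10 to root → [-10, 5, -7, -9, -11, -13, -15]
  -10 vs larger child 5 at index 1, swap → [5, -10, -7, -9, -11, -13, -15]
  -10 vs larger child -9 at index 3, swap → [5, -9, -7, -10, -11, -13, -15]
extract-max #4 returns 5:
  remove root 5; move last element -15 to root → [-15, -9, -7, -10, -11, -13]
  -15 vs larger child -7 at index 2, swap → [-7, -9, -15, -10, -11, -13]
  -15 vs only child -13 at index 5, swap → [-7, -9, -13, -10, -11, -15]
extract-max #5 returns -7:
  remove root -7; move last element -15 to root → [-15, -9, -13, -10, -11]
  -15 vs larger child -9 at index 1, swap → [-9, -15, -13, -10, -11]
  -15 vs larger child -10 at index 3, swap → [-9, -10, -13, -15, -11]
extract-max #6 returns -9:
  remove root -9; move last element -11 to root → [-11, -10, -13, -15]
  -11 vs larger child -10 at index 1, swap → [-10, -11, -13, -15]

[-10, -11, -13, -15]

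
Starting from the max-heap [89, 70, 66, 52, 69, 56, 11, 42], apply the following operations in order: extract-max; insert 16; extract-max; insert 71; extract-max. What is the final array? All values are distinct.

[69, 52, 66, 16, 42, 56, 11]

extract-max → returns 89:
  remove root 89; move last element 42 to root → [42, 70, 66, 52, 69, 56, 11]
  42 vs larger child 70 at index 1, swap → [70, 42, 66, 52, 69, 56, 11]
  42 vs larger child 69 at index 4, swap → [70, 69, 66, 52, 42, 56, 11]
insert 16:
  append 16 at index 7 → [70, 69, 66, 52, 42, 56, 11, 16] (no swap needed)
extract-max → returns 70:
  remove root 70; move last element 16 to root → [16, 69, 66, 52, 42, 56, 11]
  16 vs larger child 69 at index 1, swap → [69, 16, 66, 52, 42, 56, 11]
  16 vs larger child 52 at index 3, swap → [69, 52, 66, 16, 42, 56, 11]
insert 71:
  append 71 at index 7 → [69, 52, 66, 16, 42, 56, 11, 71]
  71 > parent 16 at index 3, swap → [69, 52, 66, 71, 42, 56, 11, 16]
  71 > parent 52 at index 1, swap → [69, 71, 66, 52, 42, 56, 11, 16]
  71 > parent 69 at index 0, swap → [71, 69, 66, 52, 42, 56, 11, 16]
extract-max → returns 71:
  remove root 71; move last element 16 to root → [16, 69, 66, 52, 42, 56, 11]
  16 vs larger child 69 at index 1, swap → [69, 16, 66, 52, 42, 56, 11]
  16 vs larger child 52 at index 3, swap → [69, 52, 66, 16, 42, 56, 11]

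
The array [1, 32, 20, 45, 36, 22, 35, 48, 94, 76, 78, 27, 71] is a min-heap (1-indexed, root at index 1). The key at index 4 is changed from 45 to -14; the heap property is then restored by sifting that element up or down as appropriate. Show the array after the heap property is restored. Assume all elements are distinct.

[-14, 1, 20, 32, 36, 22, 35, 48, 94, 76, 78, 27, 71]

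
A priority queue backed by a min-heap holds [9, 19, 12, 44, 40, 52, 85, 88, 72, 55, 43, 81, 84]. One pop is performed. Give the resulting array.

remove root 9; move last element 84 to root → [84, 19, 12, 44, 40, 52, 85, 88, 72, 55, 43, 81]
84 vs smaller child 12 at index 2, swap → [12, 19, 84, 44, 40, 52, 85, 88, 72, 55, 43, 81]
84 vs smaller child 52 at index 5, swap → [12, 19, 52, 44, 40, 84, 85, 88, 72, 55, 43, 81]
84 vs only child 81 at index 11, swap → [12, 19, 52, 44, 40, 81, 85, 88, 72, 55, 43, 84]

[12, 19, 52, 44, 40, 81, 85, 88, 72, 55, 43, 84]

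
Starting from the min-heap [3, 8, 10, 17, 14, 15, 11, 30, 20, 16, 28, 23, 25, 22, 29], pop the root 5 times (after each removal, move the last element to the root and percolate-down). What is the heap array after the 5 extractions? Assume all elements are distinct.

[15, 16, 22, 17, 25, 23, 28, 30, 20, 29]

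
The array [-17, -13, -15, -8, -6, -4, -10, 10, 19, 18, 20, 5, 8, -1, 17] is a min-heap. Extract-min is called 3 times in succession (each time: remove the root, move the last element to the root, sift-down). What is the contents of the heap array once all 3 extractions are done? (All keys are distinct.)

[-10, -8, -4, 10, -6, 5, -1, 17, 19, 18, 20, 8]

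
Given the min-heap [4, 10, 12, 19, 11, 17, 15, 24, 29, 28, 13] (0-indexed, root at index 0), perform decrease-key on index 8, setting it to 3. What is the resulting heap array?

set index 8 from 29 to 3 → [4, 10, 12, 19, 11, 17, 15, 24, 3, 28, 13]
3 < parent 19 at index 3, swap → [4, 10, 12, 3, 11, 17, 15, 24, 19, 28, 13]
3 < parent 10 at index 1, swap → [4, 3, 12, 10, 11, 17, 15, 24, 19, 28, 13]
3 < parent 4 at index 0, swap → [3, 4, 12, 10, 11, 17, 15, 24, 19, 28, 13]

[3, 4, 12, 10, 11, 17, 15, 24, 19, 28, 13]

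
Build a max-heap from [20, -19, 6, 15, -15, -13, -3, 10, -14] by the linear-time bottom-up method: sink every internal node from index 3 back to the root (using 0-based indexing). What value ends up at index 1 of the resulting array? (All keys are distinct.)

15

sift down from index 3: already satisfies heap property
sift down from index 2: already satisfies heap property
sift down from index 1:
  -19 vs larger child 15 at index 3, swap → [20, 15, 6, -19, -15, -13, -3, 10, -14]
  -19 vs larger child 10 at index 7, swap → [20, 15, 6, 10, -15, -13, -3, -19, -14]
sift down from index 0: already satisfies heap property
resulting array: [20, 15, 6, 10, -15, -13, -3, -19, -14]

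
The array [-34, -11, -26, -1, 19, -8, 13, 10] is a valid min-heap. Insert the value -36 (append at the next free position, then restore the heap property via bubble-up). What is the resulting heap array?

[-36, -34, -26, -11, 19, -8, 13, 10, -1]

append -36 at index 8 → [-34, -11, -26, -1, 19, -8, 13, 10, -36]
-36 < parent -1 at index 3, swap → [-34, -11, -26, -36, 19, -8, 13, 10, -1]
-36 < parent -11 at index 1, swap → [-34, -36, -26, -11, 19, -8, 13, 10, -1]
-36 < parent -34 at index 0, swap → [-36, -34, -26, -11, 19, -8, 13, 10, -1]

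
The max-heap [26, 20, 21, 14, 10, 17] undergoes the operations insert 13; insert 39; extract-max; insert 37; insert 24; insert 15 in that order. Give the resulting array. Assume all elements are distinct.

[37, 26, 21, 24, 15, 17, 13, 14, 20, 10]

insert 13:
  append 13 at index 6 → [26, 20, 21, 14, 10, 17, 13] (no swap needed)
insert 39:
  append 39 at index 7 → [26, 20, 21, 14, 10, 17, 13, 39]
  39 > parent 14 at index 3, swap → [26, 20, 21, 39, 10, 17, 13, 14]
  39 > parent 20 at index 1, swap → [26, 39, 21, 20, 10, 17, 13, 14]
  39 > parent 26 at index 0, swap → [39, 26, 21, 20, 10, 17, 13, 14]
extract-max → returns 39:
  remove root 39; move last element 14 to root → [14, 26, 21, 20, 10, 17, 13]
  14 vs larger child 26 at index 1, swap → [26, 14, 21, 20, 10, 17, 13]
  14 vs larger child 20 at index 3, swap → [26, 20, 21, 14, 10, 17, 13]
insert 37:
  append 37 at index 7 → [26, 20, 21, 14, 10, 17, 13, 37]
  37 > parent 14 at index 3, swap → [26, 20, 21, 37, 10, 17, 13, 14]
  37 > parent 20 at index 1, swap → [26, 37, 21, 20, 10, 17, 13, 14]
  37 > parent 26 at index 0, swap → [37, 26, 21, 20, 10, 17, 13, 14]
insert 24:
  append 24 at index 8 → [37, 26, 21, 20, 10, 17, 13, 14, 24]
  24 > parent 20 at index 3, swap → [37, 26, 21, 24, 10, 17, 13, 14, 20]
insert 15:
  append 15 at index 9 → [37, 26, 21, 24, 10, 17, 13, 14, 20, 15]
  15 > parent 10 at index 4, swap → [37, 26, 21, 24, 15, 17, 13, 14, 20, 10]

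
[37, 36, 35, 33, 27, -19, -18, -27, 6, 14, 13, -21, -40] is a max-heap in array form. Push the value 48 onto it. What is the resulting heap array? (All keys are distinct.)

[48, 36, 37, 33, 27, -19, 35, -27, 6, 14, 13, -21, -40, -18]

append 48 at index 13 → [37, 36, 35, 33, 27, -19, -18, -27, 6, 14, 13, -21, -40, 48]
48 > parent -18 at index 6, swap → [37, 36, 35, 33, 27, -19, 48, -27, 6, 14, 13, -21, -40, -18]
48 > parent 35 at index 2, swap → [37, 36, 48, 33, 27, -19, 35, -27, 6, 14, 13, -21, -40, -18]
48 > parent 37 at index 0, swap → [48, 36, 37, 33, 27, -19, 35, -27, 6, 14, 13, -21, -40, -18]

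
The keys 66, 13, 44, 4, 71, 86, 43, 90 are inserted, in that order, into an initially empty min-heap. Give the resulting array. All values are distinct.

[4, 13, 43, 66, 71, 86, 44, 90]

Insert 66:
  append 66 at index 0 → [66] (no swap needed)
Insert 13:
  append 13 at index 1 → [66, 13]
  13 < parent 66 at index 0, swap → [13, 66]
Insert 44:
  append 44 at index 2 → [13, 66, 44] (no swap needed)
Insert 4:
  append 4 at index 3 → [13, 66, 44, 4]
  4 < parent 66 at index 1, swap → [13, 4, 44, 66]
  4 < parent 13 at index 0, swap → [4, 13, 44, 66]
Insert 71:
  append 71 at index 4 → [4, 13, 44, 66, 71] (no swap needed)
Insert 86:
  append 86 at index 5 → [4, 13, 44, 66, 71, 86] (no swap needed)
Insert 43:
  append 43 at index 6 → [4, 13, 44, 66, 71, 86, 43]
  43 < parent 44 at index 2, swap → [4, 13, 43, 66, 71, 86, 44]
Insert 90:
  append 90 at index 7 → [4, 13, 43, 66, 71, 86, 44, 90] (no swap needed)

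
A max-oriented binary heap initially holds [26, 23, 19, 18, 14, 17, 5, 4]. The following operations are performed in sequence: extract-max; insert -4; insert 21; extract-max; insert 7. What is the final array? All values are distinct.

extract-max → returns 26:
  remove root 26; move last element 4 to root → [4, 23, 19, 18, 14, 17, 5]
  4 vs larger child 23 at index 1, swap → [23, 4, 19, 18, 14, 17, 5]
  4 vs larger child 18 at index 3, swap → [23, 18, 19, 4, 14, 17, 5]
insert -4:
  append -4 at index 7 → [23, 18, 19, 4, 14, 17, 5, -4] (no swap needed)
insert 21:
  append 21 at index 8 → [23, 18, 19, 4, 14, 17, 5, -4, 21]
  21 > parent 4 at index 3, swap → [23, 18, 19, 21, 14, 17, 5, -4, 4]
  21 > parent 18 at index 1, swap → [23, 21, 19, 18, 14, 17, 5, -4, 4]
extract-max → returns 23:
  remove root 23; move last element 4 to root → [4, 21, 19, 18, 14, 17, 5, -4]
  4 vs larger child 21 at index 1, swap → [21, 4, 19, 18, 14, 17, 5, -4]
  4 vs larger child 18 at index 3, swap → [21, 18, 19, 4, 14, 17, 5, -4]
insert 7:
  append 7 at index 8 → [21, 18, 19, 4, 14, 17, 5, -4, 7]
  7 > parent 4 at index 3, swap → [21, 18, 19, 7, 14, 17, 5, -4, 4]

[21, 18, 19, 7, 14, 17, 5, -4, 4]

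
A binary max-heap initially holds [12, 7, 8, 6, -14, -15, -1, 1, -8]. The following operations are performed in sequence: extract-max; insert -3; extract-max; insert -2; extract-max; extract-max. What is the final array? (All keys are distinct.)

extract-max → returns 12:
  remove root 12; move last element -8 to root → [-8, 7, 8, 6, -14, -15, -1, 1]
  -8 vs larger child 8 at index 2, swap → [8, 7, -8, 6, -14, -15, -1, 1]
  -8 vs larger child -1 at index 6, swap → [8, 7, -1, 6, -14, -15, -8, 1]
insert -3:
  append -3 at index 8 → [8, 7, -1, 6, -14, -15, -8, 1, -3] (no swap needed)
extract-max → returns 8:
  remove root 8; move last element -3 to root → [-3, 7, -1, 6, -14, -15, -8, 1]
  -3 vs larger child 7 at index 1, swap → [7, -3, -1, 6, -14, -15, -8, 1]
  -3 vs larger child 6 at index 3, swap → [7, 6, -1, -3, -14, -15, -8, 1]
  -3 vs only child 1 at index 7, swap → [7, 6, -1, 1, -14, -15, -8, -3]
insert -2:
  append -2 at index 8 → [7, 6, -1, 1, -14, -15, -8, -3, -2] (no swap needed)
extract-max → returns 7:
  remove root 7; move last element -2 to root → [-2, 6, -1, 1, -14, -15, -8, -3]
  -2 vs larger child 6 at index 1, swap → [6, -2, -1, 1, -14, -15, -8, -3]
  -2 vs larger child 1 at index 3, swap → [6, 1, -1, -2, -14, -15, -8, -3]
extract-max → returns 6:
  remove root 6; move last element -3 to root → [-3, 1, -1, -2, -14, -15, -8]
  -3 vs larger child 1 at index 1, swap → [1, -3, -1, -2, -14, -15, -8]
  -3 vs larger child -2 at index 3, swap → [1, -2, -1, -3, -14, -15, -8]

[1, -2, -1, -3, -14, -15, -8]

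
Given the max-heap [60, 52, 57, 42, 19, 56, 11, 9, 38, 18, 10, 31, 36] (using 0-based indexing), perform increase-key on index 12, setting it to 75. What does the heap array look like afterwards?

set index 12 from 36 to 75 → [60, 52, 57, 42, 19, 56, 11, 9, 38, 18, 10, 31, 75]
75 > parent 56 at index 5, swap → [60, 52, 57, 42, 19, 75, 11, 9, 38, 18, 10, 31, 56]
75 > parent 57 at index 2, swap → [60, 52, 75, 42, 19, 57, 11, 9, 38, 18, 10, 31, 56]
75 > parent 60 at index 0, swap → [75, 52, 60, 42, 19, 57, 11, 9, 38, 18, 10, 31, 56]

[75, 52, 60, 42, 19, 57, 11, 9, 38, 18, 10, 31, 56]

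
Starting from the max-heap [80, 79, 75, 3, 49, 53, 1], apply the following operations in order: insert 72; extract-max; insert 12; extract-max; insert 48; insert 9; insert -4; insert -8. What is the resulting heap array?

insert 72:
  append 72 at index 7 → [80, 79, 75, 3, 49, 53, 1, 72]
  72 > parent 3 at index 3, swap → [80, 79, 75, 72, 49, 53, 1, 3]
extract-max → returns 80:
  remove root 80; move last element 3 to root → [3, 79, 75, 72, 49, 53, 1]
  3 vs larger child 79 at index 1, swap → [79, 3, 75, 72, 49, 53, 1]
  3 vs larger child 72 at index 3, swap → [79, 72, 75, 3, 49, 53, 1]
insert 12:
  append 12 at index 7 → [79, 72, 75, 3, 49, 53, 1, 12]
  12 > parent 3 at index 3, swap → [79, 72, 75, 12, 49, 53, 1, 3]
extract-max → returns 79:
  remove root 79; move last element 3 to root → [3, 72, 75, 12, 49, 53, 1]
  3 vs larger child 75 at index 2, swap → [75, 72, 3, 12, 49, 53, 1]
  3 vs larger child 53 at index 5, swap → [75, 72, 53, 12, 49, 3, 1]
insert 48:
  append 48 at index 7 → [75, 72, 53, 12, 49, 3, 1, 48]
  48 > parent 12 at index 3, swap → [75, 72, 53, 48, 49, 3, 1, 12]
insert 9:
  append 9 at index 8 → [75, 72, 53, 48, 49, 3, 1, 12, 9] (no swap needed)
insert -4:
  append -4 at index 9 → [75, 72, 53, 48, 49, 3, 1, 12, 9, -4] (no swap needed)
insert -8:
  append -8 at index 10 → [75, 72, 53, 48, 49, 3, 1, 12, 9, -4, -8] (no swap needed)

[75, 72, 53, 48, 49, 3, 1, 12, 9, -4, -8]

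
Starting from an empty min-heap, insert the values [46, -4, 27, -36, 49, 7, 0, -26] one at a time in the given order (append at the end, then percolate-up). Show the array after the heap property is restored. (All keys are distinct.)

Insert 46:
  append 46 at index 0 → [46] (no swap needed)
Insert -4:
  append -4 at index 1 → [46, -4]
  -4 < parent 46 at index 0, swap → [-4, 46]
Insert 27:
  append 27 at index 2 → [-4, 46, 27] (no swap needed)
Insert -36:
  append -36 at index 3 → [-4, 46, 27, -36]
  -36 < parent 46 at index 1, swap → [-4, -36, 27, 46]
  -36 < parent -4 at index 0, swap → [-36, -4, 27, 46]
Insert 49:
  append 49 at index 4 → [-36, -4, 27, 46, 49] (no swap needed)
Insert 7:
  append 7 at index 5 → [-36, -4, 27, 46, 49, 7]
  7 < parent 27 at index 2, swap → [-36, -4, 7, 46, 49, 27]
Insert 0:
  append 0 at index 6 → [-36, -4, 7, 46, 49, 27, 0]
  0 < parent 7 at index 2, swap → [-36, -4, 0, 46, 49, 27, 7]
Insert -26:
  append -26 at index 7 → [-36, -4, 0, 46, 49, 27, 7, -26]
  -26 < parent 46 at index 3, swap → [-36, -4, 0, -26, 49, 27, 7, 46]
  -26 < parent -4 at index 1, swap → [-36, -26, 0, -4, 49, 27, 7, 46]

[-36, -26, 0, -4, 49, 27, 7, 46]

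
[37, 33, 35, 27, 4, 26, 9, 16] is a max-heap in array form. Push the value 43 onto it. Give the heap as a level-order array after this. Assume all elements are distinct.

[43, 37, 35, 33, 4, 26, 9, 16, 27]

append 43 at index 8 → [37, 33, 35, 27, 4, 26, 9, 16, 43]
43 > parent 27 at index 3, swap → [37, 33, 35, 43, 4, 26, 9, 16, 27]
43 > parent 33 at index 1, swap → [37, 43, 35, 33, 4, 26, 9, 16, 27]
43 > parent 37 at index 0, swap → [43, 37, 35, 33, 4, 26, 9, 16, 27]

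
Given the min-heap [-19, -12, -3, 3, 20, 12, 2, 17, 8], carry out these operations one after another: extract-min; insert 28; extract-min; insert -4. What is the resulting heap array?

[-4, -3, 2, 3, 20, 12, 28, 17, 8]

extract-min → returns -19:
  remove root -19; move last element 8 to root → [8, -12, -3, 3, 20, 12, 2, 17]
  8 vs smaller child -12 at index 1, swap → [-12, 8, -3, 3, 20, 12, 2, 17]
  8 vs smaller child 3 at index 3, swap → [-12, 3, -3, 8, 20, 12, 2, 17]
insert 28:
  append 28 at index 8 → [-12, 3, -3, 8, 20, 12, 2, 17, 28] (no swap needed)
extract-min → returns -12:
  remove root -12; move last element 28 to root → [28, 3, -3, 8, 20, 12, 2, 17]
  28 vs smaller child -3 at index 2, swap → [-3, 3, 28, 8, 20, 12, 2, 17]
  28 vs smaller child 2 at index 6, swap → [-3, 3, 2, 8, 20, 12, 28, 17]
insert -4:
  append -4 at index 8 → [-3, 3, 2, 8, 20, 12, 28, 17, -4]
  -4 < parent 8 at index 3, swap → [-3, 3, 2, -4, 20, 12, 28, 17, 8]
  -4 < parent 3 at index 1, swap → [-3, -4, 2, 3, 20, 12, 28, 17, 8]
  -4 < parent -3 at index 0, swap → [-4, -3, 2, 3, 20, 12, 28, 17, 8]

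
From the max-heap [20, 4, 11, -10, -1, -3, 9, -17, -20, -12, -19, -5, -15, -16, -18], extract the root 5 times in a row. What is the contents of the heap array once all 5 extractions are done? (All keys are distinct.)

extract-max #1 returns 20:
  remove root 20; move last element -18 to root → [-18, 4, 11, -10, -1, -3, 9, -17, -20, -12, -19, -5, -15, -16]
  -18 vs larger child 11 at index 2, swap → [11, 4, -18, -10, -1, -3, 9, -17, -20, -12, -19, -5, -15, -16]
  -18 vs larger child 9 at index 6, swap → [11, 4, 9, -10, -1, -3, -18, -17, -20, -12, -19, -5, -15, -16]
  -18 vs only child -16 at index 13, swap → [11, 4, 9, -10, -1, -3, -16, -17, -20, -12, -19, -5, -15, -18]
extract-max #2 returns 11:
  remove root 11; move last element -18 to root → [-18, 4, 9, -10, -1, -3, -16, -17, -20, -12, -19, -5, -15]
  -18 vs larger child 9 at index 2, swap → [9, 4, -18, -10, -1, -3, -16, -17, -20, -12, -19, -5, -15]
  -18 vs larger child -3 at index 5, swap → [9, 4, -3, -10, -1, -18, -16, -17, -20, -12, -19, -5, -15]
  -18 vs larger child -5 at index 11, swap → [9, 4, -3, -10, -1, -5, -16, -17, -20, -12, -19, -18, -15]
extract-max #3 returns 9:
  remove root 9; move last element -15 to root → [-15, 4, -3, -10, -1, -5, -16, -17, -20, -12, -19, -18]
  -15 vs larger child 4 at index 1, swap → [4, -15, -3, -10, -1, -5, -16, -17, -20, -12, -19, -18]
  -15 vs larger child -1 at index 4, swap → [4, -1, -3, -10, -15, -5, -16, -17, -20, -12, -19, -18]
  -15 vs larger child -12 at index 9, swap → [4, -1, -3, -10, -12, -5, -16, -17, -20, -15, -19, -18]
extract-max #4 returns 4:
  remove root 4; move last element -18 to root → [-18, -1, -3, -10, -12, -5, -16, -17, -20, -15, -19]
  -18 vs larger child -1 at index 1, swap → [-1, -18, -3, -10, -12, -5, -16, -17, -20, -15, -19]
  -18 vs larger child -10 at index 3, swap → [-1, -10, -3, -18, -12, -5, -16, -17, -20, -15, -19]
  -18 vs larger child -17 at index 7, swap → [-1, -10, -3, -17, -12, -5, -16, -18, -20, -15, -19]
extract-max #5 returns -1:
  remove root -1; move last element -19 to root → [-19, -10, -3, -17, -12, -5, -16, -18, -20, -15]
  -19 vs larger child -3 at index 2, swap → [-3, -10, -19, -17, -12, -5, -16, -18, -20, -15]
  -19 vs larger child -5 at index 5, swap → [-3, -10, -5, -17, -12, -19, -16, -18, -20, -15]

[-3, -10, -5, -17, -12, -19, -16, -18, -20, -15]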